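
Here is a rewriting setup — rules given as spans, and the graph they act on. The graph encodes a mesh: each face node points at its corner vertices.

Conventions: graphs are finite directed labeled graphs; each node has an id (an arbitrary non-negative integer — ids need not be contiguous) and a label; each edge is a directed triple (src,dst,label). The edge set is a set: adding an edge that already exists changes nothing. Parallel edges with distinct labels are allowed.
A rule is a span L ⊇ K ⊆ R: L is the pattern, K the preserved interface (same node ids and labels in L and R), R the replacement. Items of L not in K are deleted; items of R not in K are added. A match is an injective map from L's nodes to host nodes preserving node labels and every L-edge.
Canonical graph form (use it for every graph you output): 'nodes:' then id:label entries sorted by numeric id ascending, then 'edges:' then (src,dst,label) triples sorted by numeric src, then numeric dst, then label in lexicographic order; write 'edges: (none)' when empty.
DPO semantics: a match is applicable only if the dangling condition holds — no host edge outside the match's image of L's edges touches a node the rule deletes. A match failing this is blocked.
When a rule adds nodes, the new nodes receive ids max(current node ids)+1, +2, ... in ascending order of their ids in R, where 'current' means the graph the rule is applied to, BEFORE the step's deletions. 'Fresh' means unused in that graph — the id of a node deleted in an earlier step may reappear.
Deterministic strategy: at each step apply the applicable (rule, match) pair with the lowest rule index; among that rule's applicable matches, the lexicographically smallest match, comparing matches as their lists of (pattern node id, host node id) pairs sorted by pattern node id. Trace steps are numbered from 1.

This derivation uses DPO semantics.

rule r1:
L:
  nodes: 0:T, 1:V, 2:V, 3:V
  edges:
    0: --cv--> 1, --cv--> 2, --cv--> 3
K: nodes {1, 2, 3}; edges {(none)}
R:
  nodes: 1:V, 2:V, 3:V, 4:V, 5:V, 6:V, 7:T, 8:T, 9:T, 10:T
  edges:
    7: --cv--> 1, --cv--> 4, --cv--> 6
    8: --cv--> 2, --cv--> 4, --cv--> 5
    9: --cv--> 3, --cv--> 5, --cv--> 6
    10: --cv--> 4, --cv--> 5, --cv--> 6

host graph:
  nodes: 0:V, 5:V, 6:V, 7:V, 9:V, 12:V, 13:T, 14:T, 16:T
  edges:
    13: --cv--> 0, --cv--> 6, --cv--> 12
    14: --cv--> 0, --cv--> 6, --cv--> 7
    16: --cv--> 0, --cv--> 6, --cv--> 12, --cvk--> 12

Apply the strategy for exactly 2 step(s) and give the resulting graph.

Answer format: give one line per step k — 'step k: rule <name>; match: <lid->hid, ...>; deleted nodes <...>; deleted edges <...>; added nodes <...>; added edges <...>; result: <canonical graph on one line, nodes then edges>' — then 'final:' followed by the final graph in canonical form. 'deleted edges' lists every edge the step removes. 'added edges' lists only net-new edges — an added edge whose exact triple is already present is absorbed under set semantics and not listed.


step 1: rule r1; match: 0->13, 1->0, 2->6, 3->12; deleted nodes 13; deleted edges (13,0,cv); (13,6,cv); (13,12,cv); added nodes 17, 18, 19, 20, 21, 22, 23; added edges (20,0,cv); (20,17,cv); (20,19,cv); (21,6,cv); (21,17,cv); (21,18,cv); (22,12,cv); (22,18,cv); (22,19,cv); (23,17,cv); (23,18,cv); (23,19,cv); result: nodes: 0:V, 5:V, 6:V, 7:V, 9:V, 12:V, 14:T, 16:T, 17:V, 18:V, 19:V, 20:T, 21:T, 22:T, 23:T edges: (14,0,cv); (14,6,cv); (14,7,cv); (16,0,cv); (16,6,cv); (16,12,cv); (16,12,cvk); (20,0,cv); (20,17,cv); (20,19,cv); (21,6,cv); (21,17,cv); (21,18,cv); (22,12,cv); (22,18,cv); (22,19,cv); (23,17,cv); (23,18,cv); (23,19,cv)
step 2: rule r1; match: 0->14, 1->0, 2->6, 3->7; deleted nodes 14; deleted edges (14,0,cv); (14,6,cv); (14,7,cv); added nodes 24, 25, 26, 27, 28, 29, 30; added edges (27,0,cv); (27,24,cv); (27,26,cv); (28,6,cv); (28,24,cv); (28,25,cv); (29,7,cv); (29,25,cv); (29,26,cv); (30,24,cv); (30,25,cv); (30,26,cv); result: nodes: 0:V, 5:V, 6:V, 7:V, 9:V, 12:V, 16:T, 17:V, 18:V, 19:V, 20:T, 21:T, 22:T, 23:T, 24:V, 25:V, 26:V, 27:T, 28:T, 29:T, 30:T edges: (16,0,cv); (16,6,cv); (16,12,cv); (16,12,cvk); (20,0,cv); (20,17,cv); (20,19,cv); (21,6,cv); (21,17,cv); (21,18,cv); (22,12,cv); (22,18,cv); (22,19,cv); (23,17,cv); (23,18,cv); (23,19,cv); (27,0,cv); (27,24,cv); (27,26,cv); (28,6,cv); (28,24,cv); (28,25,cv); (29,7,cv); (29,25,cv); (29,26,cv); (30,24,cv); (30,25,cv); (30,26,cv)
final:
nodes: 0:V, 5:V, 6:V, 7:V, 9:V, 12:V, 16:T, 17:V, 18:V, 19:V, 20:T, 21:T, 22:T, 23:T, 24:V, 25:V, 26:V, 27:T, 28:T, 29:T, 30:T
edges: (16,0,cv); (16,6,cv); (16,12,cv); (16,12,cvk); (20,0,cv); (20,17,cv); (20,19,cv); (21,6,cv); (21,17,cv); (21,18,cv); (22,12,cv); (22,18,cv); (22,19,cv); (23,17,cv); (23,18,cv); (23,19,cv); (27,0,cv); (27,24,cv); (27,26,cv); (28,6,cv); (28,24,cv); (28,25,cv); (29,7,cv); (29,25,cv); (29,26,cv); (30,24,cv); (30,25,cv); (30,26,cv)


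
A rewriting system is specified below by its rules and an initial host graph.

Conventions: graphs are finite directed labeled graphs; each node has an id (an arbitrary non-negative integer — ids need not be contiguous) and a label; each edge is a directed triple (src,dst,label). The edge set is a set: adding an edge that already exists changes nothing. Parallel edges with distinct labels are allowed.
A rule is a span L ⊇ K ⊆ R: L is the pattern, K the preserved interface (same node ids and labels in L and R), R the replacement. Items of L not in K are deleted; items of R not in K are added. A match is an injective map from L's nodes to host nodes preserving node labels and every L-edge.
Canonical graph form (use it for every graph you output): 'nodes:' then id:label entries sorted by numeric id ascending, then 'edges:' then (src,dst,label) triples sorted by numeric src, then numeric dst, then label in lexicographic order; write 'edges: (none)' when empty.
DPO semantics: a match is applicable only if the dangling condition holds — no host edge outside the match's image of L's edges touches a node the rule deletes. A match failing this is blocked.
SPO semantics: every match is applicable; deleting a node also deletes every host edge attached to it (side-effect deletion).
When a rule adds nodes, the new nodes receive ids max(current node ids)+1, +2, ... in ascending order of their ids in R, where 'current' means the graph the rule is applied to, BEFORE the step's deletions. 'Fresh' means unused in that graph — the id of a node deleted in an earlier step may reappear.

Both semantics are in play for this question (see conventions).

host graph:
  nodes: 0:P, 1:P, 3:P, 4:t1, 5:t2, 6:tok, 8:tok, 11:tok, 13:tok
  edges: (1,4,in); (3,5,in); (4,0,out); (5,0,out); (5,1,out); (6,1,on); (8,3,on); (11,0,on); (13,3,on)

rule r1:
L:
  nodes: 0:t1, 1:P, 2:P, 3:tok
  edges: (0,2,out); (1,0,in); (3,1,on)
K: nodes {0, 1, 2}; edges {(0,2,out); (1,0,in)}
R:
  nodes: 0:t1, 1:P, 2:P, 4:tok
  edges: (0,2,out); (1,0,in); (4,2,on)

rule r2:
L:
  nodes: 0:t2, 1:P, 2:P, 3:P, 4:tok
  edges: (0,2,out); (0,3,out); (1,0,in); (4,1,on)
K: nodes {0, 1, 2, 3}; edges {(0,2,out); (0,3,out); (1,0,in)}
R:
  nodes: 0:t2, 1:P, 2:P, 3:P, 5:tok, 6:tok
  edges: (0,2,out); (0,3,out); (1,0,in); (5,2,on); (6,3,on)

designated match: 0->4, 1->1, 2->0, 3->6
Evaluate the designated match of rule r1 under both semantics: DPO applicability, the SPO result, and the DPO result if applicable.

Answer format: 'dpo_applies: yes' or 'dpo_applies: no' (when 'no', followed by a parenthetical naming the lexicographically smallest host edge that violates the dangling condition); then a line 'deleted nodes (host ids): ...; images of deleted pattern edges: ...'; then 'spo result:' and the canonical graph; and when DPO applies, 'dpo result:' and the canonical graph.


dpo_applies: yes
deleted nodes (host ids): 6; images of deleted pattern edges: (6,1,on)
spo result:
nodes: 0:P, 1:P, 3:P, 4:t1, 5:t2, 8:tok, 11:tok, 13:tok, 14:tok
edges: (1,4,in); (3,5,in); (4,0,out); (5,0,out); (5,1,out); (8,3,on); (11,0,on); (13,3,on); (14,0,on)
dpo result:
nodes: 0:P, 1:P, 3:P, 4:t1, 5:t2, 8:tok, 11:tok, 13:tok, 14:tok
edges: (1,4,in); (3,5,in); (4,0,out); (5,0,out); (5,1,out); (8,3,on); (11,0,on); (13,3,on); (14,0,on)


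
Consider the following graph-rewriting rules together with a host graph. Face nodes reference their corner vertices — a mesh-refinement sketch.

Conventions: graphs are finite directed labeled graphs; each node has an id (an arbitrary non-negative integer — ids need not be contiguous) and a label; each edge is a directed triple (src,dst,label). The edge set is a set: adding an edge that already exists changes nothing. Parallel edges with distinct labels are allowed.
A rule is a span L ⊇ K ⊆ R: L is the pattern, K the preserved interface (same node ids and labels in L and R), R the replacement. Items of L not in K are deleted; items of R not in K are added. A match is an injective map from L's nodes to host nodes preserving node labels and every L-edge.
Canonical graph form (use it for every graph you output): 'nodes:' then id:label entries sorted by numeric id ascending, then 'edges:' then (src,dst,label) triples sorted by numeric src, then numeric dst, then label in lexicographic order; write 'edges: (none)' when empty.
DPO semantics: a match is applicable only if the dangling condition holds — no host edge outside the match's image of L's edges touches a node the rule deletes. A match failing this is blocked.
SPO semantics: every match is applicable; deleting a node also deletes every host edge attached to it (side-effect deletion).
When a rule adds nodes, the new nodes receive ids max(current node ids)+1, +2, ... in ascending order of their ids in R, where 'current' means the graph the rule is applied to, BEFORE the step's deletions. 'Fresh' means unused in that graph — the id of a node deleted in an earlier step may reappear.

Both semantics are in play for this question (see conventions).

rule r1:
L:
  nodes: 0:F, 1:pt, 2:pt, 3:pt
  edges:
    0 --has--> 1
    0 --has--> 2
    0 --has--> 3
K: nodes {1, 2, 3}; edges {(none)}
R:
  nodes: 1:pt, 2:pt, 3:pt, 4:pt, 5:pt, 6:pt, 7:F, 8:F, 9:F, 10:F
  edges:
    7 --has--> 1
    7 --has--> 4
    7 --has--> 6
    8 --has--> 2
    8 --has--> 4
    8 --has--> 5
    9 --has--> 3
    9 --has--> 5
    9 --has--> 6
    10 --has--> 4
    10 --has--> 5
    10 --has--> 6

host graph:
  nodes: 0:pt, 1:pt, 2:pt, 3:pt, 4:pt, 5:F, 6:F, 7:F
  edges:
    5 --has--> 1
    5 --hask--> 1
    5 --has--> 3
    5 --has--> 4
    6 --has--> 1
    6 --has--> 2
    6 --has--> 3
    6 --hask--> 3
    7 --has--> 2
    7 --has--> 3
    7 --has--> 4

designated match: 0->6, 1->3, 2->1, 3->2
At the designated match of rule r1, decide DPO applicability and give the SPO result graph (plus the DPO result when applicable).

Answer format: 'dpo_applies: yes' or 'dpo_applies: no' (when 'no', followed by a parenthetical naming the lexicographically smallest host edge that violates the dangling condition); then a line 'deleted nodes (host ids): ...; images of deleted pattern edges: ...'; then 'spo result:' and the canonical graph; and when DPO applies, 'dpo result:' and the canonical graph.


dpo_applies: no
(the rule deletes node 6, which keeps host edge (6,3,hask) outside the match image — the dangling condition fails, DPO blocks; SPO proceeds and side-deletes such edges)
deleted nodes (host ids): 6; images of deleted pattern edges: (6,1,has); (6,2,has); (6,3,has)
spo result:
nodes: 0:pt, 1:pt, 2:pt, 3:pt, 4:pt, 5:F, 7:F, 8:pt, 9:pt, 10:pt, 11:F, 12:F, 13:F, 14:F
edges: (5,1,has); (5,1,hask); (5,3,has); (5,4,has); (7,2,has); (7,3,has); (7,4,has); (11,3,has); (11,8,has); (11,10,has); (12,1,has); (12,8,has); (12,9,has); (13,2,has); (13,9,has); (13,10,has); (14,8,has); (14,9,has); (14,10,has)


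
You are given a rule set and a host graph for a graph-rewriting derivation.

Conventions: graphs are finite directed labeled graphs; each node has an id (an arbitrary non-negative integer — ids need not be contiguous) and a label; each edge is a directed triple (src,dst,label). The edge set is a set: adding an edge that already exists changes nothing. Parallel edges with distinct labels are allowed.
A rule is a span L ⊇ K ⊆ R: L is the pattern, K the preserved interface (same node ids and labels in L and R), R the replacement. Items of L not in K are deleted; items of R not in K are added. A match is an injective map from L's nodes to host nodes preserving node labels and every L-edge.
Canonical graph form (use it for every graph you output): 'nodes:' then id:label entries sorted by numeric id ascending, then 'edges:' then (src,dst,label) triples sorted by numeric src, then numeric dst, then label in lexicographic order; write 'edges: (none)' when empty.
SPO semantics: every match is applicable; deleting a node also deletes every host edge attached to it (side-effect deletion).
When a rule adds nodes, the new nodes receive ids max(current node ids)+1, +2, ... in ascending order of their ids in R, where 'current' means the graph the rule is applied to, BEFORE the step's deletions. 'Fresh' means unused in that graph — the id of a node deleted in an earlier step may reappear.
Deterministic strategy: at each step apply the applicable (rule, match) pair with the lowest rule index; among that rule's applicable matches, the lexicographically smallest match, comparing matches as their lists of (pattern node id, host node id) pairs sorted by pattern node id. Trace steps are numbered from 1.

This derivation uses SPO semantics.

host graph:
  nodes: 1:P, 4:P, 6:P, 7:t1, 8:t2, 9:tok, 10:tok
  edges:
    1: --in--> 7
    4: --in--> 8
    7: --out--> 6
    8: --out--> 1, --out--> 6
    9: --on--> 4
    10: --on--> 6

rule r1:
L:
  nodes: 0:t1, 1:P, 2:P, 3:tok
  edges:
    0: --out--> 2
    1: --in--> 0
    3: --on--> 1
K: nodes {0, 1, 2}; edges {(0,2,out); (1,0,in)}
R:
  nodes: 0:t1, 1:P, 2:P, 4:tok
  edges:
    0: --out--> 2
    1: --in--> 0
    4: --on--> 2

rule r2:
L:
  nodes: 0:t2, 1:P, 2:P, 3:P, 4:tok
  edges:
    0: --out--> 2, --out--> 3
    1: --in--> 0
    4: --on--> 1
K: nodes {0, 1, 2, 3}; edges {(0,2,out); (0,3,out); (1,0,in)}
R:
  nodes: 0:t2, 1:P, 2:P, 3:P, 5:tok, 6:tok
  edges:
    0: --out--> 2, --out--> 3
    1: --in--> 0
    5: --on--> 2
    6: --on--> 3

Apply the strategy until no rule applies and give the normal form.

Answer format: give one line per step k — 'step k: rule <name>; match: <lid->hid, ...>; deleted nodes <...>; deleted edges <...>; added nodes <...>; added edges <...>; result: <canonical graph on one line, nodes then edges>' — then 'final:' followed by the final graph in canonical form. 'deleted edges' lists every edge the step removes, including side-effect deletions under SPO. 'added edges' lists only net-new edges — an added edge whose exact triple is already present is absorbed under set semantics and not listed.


step 1: rule r2; match: 0->8, 1->4, 2->1, 3->6, 4->9; deleted nodes 9; deleted edges (9,4,on); added nodes 11, 12; added edges (11,1,on); (12,6,on); result: nodes: 1:P, 4:P, 6:P, 7:t1, 8:t2, 10:tok, 11:tok, 12:tok edges: (1,7,in); (4,8,in); (7,6,out); (8,1,out); (8,6,out); (10,6,on); (11,1,on); (12,6,on)
step 2: rule r1; match: 0->7, 1->1, 2->6, 3->11; deleted nodes 11; deleted edges (11,1,on); added nodes 13; added edges (13,6,on); result: nodes: 1:P, 4:P, 6:P, 7:t1, 8:t2, 10:tok, 12:tok, 13:tok edges: (1,7,in); (4,8,in); (7,6,out); (8,1,out); (8,6,out); (10,6,on); (12,6,on); (13,6,on)
final:
nodes: 1:P, 4:P, 6:P, 7:t1, 8:t2, 10:tok, 12:tok, 13:tok
edges: (1,7,in); (4,8,in); (7,6,out); (8,1,out); (8,6,out); (10,6,on); (12,6,on); (13,6,on)


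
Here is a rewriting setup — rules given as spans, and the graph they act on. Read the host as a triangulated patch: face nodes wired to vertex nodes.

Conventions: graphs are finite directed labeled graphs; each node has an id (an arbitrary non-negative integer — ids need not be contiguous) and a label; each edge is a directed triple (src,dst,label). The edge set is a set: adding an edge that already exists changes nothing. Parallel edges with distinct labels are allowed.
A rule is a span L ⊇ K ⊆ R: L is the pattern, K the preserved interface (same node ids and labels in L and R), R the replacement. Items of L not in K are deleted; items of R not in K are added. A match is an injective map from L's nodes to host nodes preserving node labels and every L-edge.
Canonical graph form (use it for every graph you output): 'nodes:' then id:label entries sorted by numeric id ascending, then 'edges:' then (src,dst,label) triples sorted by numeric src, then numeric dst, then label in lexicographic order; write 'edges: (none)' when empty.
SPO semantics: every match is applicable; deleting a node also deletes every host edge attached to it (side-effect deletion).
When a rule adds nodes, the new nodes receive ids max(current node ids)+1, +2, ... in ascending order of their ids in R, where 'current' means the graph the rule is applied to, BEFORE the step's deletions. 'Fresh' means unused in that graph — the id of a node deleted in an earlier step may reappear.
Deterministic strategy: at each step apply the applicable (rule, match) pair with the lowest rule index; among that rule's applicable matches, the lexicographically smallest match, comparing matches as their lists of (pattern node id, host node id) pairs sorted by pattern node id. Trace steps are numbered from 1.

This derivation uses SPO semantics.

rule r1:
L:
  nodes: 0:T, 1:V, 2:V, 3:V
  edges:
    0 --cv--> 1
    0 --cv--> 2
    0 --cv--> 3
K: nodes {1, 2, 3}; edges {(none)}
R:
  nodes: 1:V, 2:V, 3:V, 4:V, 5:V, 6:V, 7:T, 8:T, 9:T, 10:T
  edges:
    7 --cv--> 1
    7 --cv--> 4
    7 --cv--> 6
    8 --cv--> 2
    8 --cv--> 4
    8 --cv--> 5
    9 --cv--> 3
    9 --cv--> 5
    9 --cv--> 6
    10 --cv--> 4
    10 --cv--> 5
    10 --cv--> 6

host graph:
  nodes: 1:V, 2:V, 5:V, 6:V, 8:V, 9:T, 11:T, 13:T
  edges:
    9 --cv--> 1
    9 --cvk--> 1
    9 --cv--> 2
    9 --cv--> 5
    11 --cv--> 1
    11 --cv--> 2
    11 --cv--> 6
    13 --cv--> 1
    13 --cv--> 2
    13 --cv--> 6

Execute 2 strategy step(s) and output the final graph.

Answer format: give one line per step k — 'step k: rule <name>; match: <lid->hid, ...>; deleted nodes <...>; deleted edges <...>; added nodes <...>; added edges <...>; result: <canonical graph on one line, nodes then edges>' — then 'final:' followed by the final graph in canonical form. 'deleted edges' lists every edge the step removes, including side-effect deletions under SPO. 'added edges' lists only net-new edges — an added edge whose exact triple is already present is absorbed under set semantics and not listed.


step 1: rule r1; match: 0->9, 1->1, 2->2, 3->5; deleted nodes 9; deleted edges (9,1,cv); (9,1,cvk); (9,2,cv); (9,5,cv); added nodes 14, 15, 16, 17, 18, 19, 20; added edges (17,1,cv); (17,14,cv); (17,16,cv); (18,2,cv); (18,14,cv); (18,15,cv); (19,5,cv); (19,15,cv); (19,16,cv); (20,14,cv); (20,15,cv); (20,16,cv); result: nodes: 1:V, 2:V, 5:V, 6:V, 8:V, 11:T, 13:T, 14:V, 15:V, 16:V, 17:T, 18:T, 19:T, 20:T edges: (11,1,cv); (11,2,cv); (11,6,cv); (13,1,cv); (13,2,cv); (13,6,cv); (17,1,cv); (17,14,cv); (17,16,cv); (18,2,cv); (18,14,cv); (18,15,cv); (19,5,cv); (19,15,cv); (19,16,cv); (20,14,cv); (20,15,cv); (20,16,cv)
step 2: rule r1; match: 0->11, 1->1, 2->2, 3->6; deleted nodes 11; deleted edges (11,1,cv); (11,2,cv); (11,6,cv); added nodes 21, 22, 23, 24, 25, 26, 27; added edges (24,1,cv); (24,21,cv); (24,23,cv); (25,2,cv); (25,21,cv); (25,22,cv); (26,6,cv); (26,22,cv); (26,23,cv); (27,21,cv); (27,22,cv); (27,23,cv); result: nodes: 1:V, 2:V, 5:V, 6:V, 8:V, 13:T, 14:V, 15:V, 16:V, 17:T, 18:T, 19:T, 20:T, 21:V, 22:V, 23:V, 24:T, 25:T, 26:T, 27:T edges: (13,1,cv); (13,2,cv); (13,6,cv); (17,1,cv); (17,14,cv); (17,16,cv); (18,2,cv); (18,14,cv); (18,15,cv); (19,5,cv); (19,15,cv); (19,16,cv); (20,14,cv); (20,15,cv); (20,16,cv); (24,1,cv); (24,21,cv); (24,23,cv); (25,2,cv); (25,21,cv); (25,22,cv); (26,6,cv); (26,22,cv); (26,23,cv); (27,21,cv); (27,22,cv); (27,23,cv)
final:
nodes: 1:V, 2:V, 5:V, 6:V, 8:V, 13:T, 14:V, 15:V, 16:V, 17:T, 18:T, 19:T, 20:T, 21:V, 22:V, 23:V, 24:T, 25:T, 26:T, 27:T
edges: (13,1,cv); (13,2,cv); (13,6,cv); (17,1,cv); (17,14,cv); (17,16,cv); (18,2,cv); (18,14,cv); (18,15,cv); (19,5,cv); (19,15,cv); (19,16,cv); (20,14,cv); (20,15,cv); (20,16,cv); (24,1,cv); (24,21,cv); (24,23,cv); (25,2,cv); (25,21,cv); (25,22,cv); (26,6,cv); (26,22,cv); (26,23,cv); (27,21,cv); (27,22,cv); (27,23,cv)


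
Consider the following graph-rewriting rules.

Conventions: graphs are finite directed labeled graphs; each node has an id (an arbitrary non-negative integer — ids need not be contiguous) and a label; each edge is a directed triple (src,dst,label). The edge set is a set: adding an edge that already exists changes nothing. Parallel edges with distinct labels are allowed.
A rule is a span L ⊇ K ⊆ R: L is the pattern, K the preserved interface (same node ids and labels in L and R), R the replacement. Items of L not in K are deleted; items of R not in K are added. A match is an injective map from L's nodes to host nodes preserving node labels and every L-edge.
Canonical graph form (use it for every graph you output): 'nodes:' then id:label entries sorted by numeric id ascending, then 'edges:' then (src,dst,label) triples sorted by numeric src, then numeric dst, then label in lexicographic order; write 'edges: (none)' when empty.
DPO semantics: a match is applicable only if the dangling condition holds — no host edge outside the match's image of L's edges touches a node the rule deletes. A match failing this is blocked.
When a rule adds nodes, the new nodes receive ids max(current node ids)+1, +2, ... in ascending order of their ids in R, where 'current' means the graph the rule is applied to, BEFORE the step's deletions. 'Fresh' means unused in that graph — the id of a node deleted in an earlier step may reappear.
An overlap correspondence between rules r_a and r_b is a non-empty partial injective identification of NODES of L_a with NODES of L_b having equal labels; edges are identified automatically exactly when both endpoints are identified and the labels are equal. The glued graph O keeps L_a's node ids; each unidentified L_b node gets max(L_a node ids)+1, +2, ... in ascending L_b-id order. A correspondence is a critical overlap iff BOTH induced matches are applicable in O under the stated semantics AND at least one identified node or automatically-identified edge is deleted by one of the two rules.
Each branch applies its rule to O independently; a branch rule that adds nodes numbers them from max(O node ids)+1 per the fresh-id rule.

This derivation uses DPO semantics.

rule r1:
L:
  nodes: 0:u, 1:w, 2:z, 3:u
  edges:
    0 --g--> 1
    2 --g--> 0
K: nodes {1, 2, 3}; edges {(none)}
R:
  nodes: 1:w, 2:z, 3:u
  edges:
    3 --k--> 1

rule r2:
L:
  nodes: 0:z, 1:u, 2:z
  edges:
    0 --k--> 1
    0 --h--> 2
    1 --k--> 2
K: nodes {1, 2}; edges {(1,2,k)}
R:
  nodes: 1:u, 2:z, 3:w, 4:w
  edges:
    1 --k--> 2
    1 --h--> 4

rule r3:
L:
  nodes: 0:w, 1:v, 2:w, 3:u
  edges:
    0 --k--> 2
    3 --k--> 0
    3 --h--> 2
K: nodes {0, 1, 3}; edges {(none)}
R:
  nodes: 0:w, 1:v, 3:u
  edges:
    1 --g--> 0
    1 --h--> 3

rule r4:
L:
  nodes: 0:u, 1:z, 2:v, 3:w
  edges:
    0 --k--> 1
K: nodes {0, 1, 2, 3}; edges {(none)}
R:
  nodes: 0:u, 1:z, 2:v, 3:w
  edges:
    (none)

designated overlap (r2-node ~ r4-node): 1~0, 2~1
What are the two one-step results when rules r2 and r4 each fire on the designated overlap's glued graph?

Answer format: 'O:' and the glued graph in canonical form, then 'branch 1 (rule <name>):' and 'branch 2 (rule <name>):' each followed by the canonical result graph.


O:
nodes: 0:z, 1:u, 2:z, 3:v, 4:w
edges: (0,1,k); (0,2,h); (1,2,k)
branch 1 (rule r2):
nodes: 1:u, 2:z, 3:v, 4:w, 5:w, 6:w
edges: (1,2,k); (1,6,h)
branch 2 (rule r4):
nodes: 0:z, 1:u, 2:z, 3:v, 4:w
edges: (0,1,k); (0,2,h)


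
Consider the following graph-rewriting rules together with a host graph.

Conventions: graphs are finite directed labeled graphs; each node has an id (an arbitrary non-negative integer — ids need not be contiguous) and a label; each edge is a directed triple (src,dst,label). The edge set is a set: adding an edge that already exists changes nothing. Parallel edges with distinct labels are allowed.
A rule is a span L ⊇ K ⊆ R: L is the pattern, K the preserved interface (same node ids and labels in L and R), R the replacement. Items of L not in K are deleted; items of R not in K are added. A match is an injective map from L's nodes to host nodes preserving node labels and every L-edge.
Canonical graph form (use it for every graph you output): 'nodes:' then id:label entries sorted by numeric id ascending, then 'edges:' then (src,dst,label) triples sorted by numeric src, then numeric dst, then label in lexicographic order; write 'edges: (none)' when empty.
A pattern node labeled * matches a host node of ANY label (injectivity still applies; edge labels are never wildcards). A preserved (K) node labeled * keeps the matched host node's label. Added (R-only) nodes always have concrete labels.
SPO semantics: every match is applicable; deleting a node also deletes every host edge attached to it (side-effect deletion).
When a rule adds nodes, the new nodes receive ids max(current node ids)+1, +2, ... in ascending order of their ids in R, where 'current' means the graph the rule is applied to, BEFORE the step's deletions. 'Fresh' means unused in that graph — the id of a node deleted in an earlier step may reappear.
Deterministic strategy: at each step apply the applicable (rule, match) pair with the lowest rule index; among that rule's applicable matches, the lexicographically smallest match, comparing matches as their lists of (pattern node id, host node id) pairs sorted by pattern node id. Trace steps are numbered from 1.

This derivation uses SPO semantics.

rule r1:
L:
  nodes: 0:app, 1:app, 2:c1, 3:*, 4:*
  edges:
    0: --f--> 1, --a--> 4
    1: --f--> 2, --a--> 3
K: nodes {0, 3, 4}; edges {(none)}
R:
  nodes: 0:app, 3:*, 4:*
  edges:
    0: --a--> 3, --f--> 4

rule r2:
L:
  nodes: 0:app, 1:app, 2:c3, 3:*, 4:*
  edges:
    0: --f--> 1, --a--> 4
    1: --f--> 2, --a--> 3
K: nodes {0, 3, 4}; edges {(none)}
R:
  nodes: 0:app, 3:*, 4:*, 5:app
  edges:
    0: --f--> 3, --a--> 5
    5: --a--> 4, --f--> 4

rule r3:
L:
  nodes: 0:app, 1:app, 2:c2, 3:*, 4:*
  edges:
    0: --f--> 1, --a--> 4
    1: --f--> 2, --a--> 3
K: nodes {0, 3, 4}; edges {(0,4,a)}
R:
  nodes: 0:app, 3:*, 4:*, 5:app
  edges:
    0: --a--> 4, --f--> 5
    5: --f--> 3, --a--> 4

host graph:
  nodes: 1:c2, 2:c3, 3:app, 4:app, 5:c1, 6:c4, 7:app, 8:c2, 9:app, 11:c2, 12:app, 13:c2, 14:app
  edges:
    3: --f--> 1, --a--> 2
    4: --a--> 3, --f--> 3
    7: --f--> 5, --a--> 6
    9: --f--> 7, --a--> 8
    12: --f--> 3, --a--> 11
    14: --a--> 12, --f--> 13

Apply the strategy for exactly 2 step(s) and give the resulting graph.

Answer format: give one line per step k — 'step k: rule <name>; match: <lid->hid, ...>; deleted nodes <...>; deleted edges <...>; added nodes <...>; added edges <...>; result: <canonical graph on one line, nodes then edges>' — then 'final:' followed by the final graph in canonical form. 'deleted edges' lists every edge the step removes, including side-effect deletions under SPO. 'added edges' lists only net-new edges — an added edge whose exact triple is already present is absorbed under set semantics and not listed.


step 1: rule r1; match: 0->9, 1->7, 2->5, 3->6, 4->8; deleted nodes 5, 7; deleted edges (7,5,f); (7,6,a); (9,7,f); (9,8,a); added nodes (none); added edges (9,6,a); (9,8,f); result: nodes: 1:c2, 2:c3, 3:app, 4:app, 6:c4, 8:c2, 9:app, 11:c2, 12:app, 13:c2, 14:app edges: (3,1,f); (3,2,a); (4,3,a); (4,3,f); (9,6,a); (9,8,f); (12,3,f); (12,11,a); (14,12,a); (14,13,f)
step 2: rule r3; match: 0->12, 1->3, 2->1, 3->2, 4->11; deleted nodes 1, 3; deleted edges (3,1,f); (3,2,a); (4,3,a); (4,3,f); (12,3,f); added nodes 15; added edges (12,15,f); (15,2,f); (15,11,a); result: nodes: 2:c3, 4:app, 6:c4, 8:c2, 9:app, 11:c2, 12:app, 13:c2, 14:app, 15:app edges: (9,6,a); (9,8,f); (12,11,a); (12,15,f); (14,12,a); (14,13,f); (15,2,f); (15,11,a)
final:
nodes: 2:c3, 4:app, 6:c4, 8:c2, 9:app, 11:c2, 12:app, 13:c2, 14:app, 15:app
edges: (9,6,a); (9,8,f); (12,11,a); (12,15,f); (14,12,a); (14,13,f); (15,2,f); (15,11,a)


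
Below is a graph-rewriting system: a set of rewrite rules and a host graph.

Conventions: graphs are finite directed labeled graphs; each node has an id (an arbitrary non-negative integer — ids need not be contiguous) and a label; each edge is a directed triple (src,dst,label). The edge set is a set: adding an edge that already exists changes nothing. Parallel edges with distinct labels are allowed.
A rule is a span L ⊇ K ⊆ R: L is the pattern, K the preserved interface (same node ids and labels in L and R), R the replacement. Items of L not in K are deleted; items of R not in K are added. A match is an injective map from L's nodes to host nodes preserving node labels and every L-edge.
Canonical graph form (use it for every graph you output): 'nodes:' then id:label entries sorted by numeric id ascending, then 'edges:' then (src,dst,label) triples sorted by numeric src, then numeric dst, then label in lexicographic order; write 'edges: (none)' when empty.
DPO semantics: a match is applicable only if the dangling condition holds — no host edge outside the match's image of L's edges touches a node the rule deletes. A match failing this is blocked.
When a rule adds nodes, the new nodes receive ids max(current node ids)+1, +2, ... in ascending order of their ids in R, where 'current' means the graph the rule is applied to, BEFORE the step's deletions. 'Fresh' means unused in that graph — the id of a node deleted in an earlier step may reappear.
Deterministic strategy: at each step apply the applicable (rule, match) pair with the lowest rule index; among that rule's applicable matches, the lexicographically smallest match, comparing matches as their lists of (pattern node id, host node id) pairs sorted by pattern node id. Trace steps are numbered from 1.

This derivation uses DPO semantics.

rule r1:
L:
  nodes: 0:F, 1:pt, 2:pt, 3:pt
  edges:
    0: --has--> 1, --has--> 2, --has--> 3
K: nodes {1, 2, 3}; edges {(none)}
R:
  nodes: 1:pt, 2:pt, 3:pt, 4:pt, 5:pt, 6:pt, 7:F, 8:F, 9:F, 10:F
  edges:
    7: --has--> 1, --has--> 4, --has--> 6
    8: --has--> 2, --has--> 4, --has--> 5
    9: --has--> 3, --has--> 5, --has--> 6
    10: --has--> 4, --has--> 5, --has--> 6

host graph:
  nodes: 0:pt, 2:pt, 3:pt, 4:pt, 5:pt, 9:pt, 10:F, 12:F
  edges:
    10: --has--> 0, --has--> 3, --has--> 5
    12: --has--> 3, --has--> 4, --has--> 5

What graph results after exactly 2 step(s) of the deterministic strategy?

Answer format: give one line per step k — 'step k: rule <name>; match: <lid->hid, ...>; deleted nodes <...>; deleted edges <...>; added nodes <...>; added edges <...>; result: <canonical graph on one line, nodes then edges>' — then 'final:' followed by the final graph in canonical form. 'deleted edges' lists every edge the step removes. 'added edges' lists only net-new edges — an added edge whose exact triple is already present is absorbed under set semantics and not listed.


step 1: rule r1; match: 0->10, 1->0, 2->3, 3->5; deleted nodes 10; deleted edges (10,0,has); (10,3,has); (10,5,has); added nodes 13, 14, 15, 16, 17, 18, 19; added edges (16,0,has); (16,13,has); (16,15,has); (17,3,has); (17,13,has); (17,14,has); (18,5,has); (18,14,has); (18,15,has); (19,13,has); (19,14,has); (19,15,has); result: nodes: 0:pt, 2:pt, 3:pt, 4:pt, 5:pt, 9:pt, 12:F, 13:pt, 14:pt, 15:pt, 16:F, 17:F, 18:F, 19:F edges: (12,3,has); (12,4,has); (12,5,has); (16,0,has); (16,13,has); (16,15,has); (17,3,has); (17,13,has); (17,14,has); (18,5,has); (18,14,has); (18,15,has); (19,13,has); (19,14,has); (19,15,has)
step 2: rule r1; match: 0->12, 1->3, 2->4, 3->5; deleted nodes 12; deleted edges (12,3,has); (12,4,has); (12,5,has); added nodes 20, 21, 22, 23, 24, 25, 26; added edges (23,3,has); (23,20,has); (23,22,has); (24,4,has); (24,20,has); (24,21,has); (25,5,has); (25,21,has); (25,22,has); (26,20,has); (26,21,has); (26,22,has); result: nodes: 0:pt, 2:pt, 3:pt, 4:pt, 5:pt, 9:pt, 13:pt, 14:pt, 15:pt, 16:F, 17:F, 18:F, 19:F, 20:pt, 21:pt, 22:pt, 23:F, 24:F, 25:F, 26:F edges: (16,0,has); (16,13,has); (16,15,has); (17,3,has); (17,13,has); (17,14,has); (18,5,has); (18,14,has); (18,15,has); (19,13,has); (19,14,has); (19,15,has); (23,3,has); (23,20,has); (23,22,has); (24,4,has); (24,20,has); (24,21,has); (25,5,has); (25,21,has); (25,22,has); (26,20,has); (26,21,has); (26,22,has)
final:
nodes: 0:pt, 2:pt, 3:pt, 4:pt, 5:pt, 9:pt, 13:pt, 14:pt, 15:pt, 16:F, 17:F, 18:F, 19:F, 20:pt, 21:pt, 22:pt, 23:F, 24:F, 25:F, 26:F
edges: (16,0,has); (16,13,has); (16,15,has); (17,3,has); (17,13,has); (17,14,has); (18,5,has); (18,14,has); (18,15,has); (19,13,has); (19,14,has); (19,15,has); (23,3,has); (23,20,has); (23,22,has); (24,4,has); (24,20,has); (24,21,has); (25,5,has); (25,21,has); (25,22,has); (26,20,has); (26,21,has); (26,22,has)


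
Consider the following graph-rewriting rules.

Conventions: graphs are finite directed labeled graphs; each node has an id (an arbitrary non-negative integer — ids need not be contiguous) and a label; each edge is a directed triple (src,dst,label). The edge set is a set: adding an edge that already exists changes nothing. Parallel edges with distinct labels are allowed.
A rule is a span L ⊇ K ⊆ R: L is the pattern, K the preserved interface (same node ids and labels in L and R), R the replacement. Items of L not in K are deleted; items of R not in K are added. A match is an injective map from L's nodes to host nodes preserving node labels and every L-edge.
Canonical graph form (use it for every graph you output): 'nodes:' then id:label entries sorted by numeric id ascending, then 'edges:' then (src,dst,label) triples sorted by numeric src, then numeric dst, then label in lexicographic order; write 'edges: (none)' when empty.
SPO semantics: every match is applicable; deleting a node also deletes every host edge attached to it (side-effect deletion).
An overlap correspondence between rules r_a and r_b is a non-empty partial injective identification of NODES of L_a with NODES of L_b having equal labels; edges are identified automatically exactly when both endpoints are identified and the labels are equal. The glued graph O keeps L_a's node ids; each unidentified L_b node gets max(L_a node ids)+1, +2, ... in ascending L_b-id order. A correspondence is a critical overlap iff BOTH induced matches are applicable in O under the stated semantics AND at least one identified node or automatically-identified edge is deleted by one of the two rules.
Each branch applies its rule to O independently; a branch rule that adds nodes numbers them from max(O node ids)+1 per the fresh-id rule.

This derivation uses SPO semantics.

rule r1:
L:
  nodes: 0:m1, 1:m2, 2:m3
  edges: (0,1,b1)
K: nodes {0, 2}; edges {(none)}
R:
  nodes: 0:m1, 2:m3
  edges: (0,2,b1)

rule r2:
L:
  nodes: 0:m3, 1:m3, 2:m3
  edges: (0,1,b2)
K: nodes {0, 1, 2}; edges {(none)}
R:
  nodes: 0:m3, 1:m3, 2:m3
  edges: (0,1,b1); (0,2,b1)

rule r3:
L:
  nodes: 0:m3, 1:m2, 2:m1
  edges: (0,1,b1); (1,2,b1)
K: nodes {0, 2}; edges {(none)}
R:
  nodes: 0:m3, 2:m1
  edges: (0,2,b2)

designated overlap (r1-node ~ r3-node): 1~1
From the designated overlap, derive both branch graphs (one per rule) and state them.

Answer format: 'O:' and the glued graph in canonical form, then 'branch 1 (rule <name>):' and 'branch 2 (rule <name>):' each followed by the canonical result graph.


O:
nodes: 0:m1, 1:m2, 2:m3, 3:m3, 4:m1
edges: (0,1,b1); (1,4,b1); (3,1,b1)
branch 1 (rule r1):
nodes: 0:m1, 2:m3, 3:m3, 4:m1
edges: (0,2,b1)
branch 2 (rule r3):
nodes: 0:m1, 2:m3, 3:m3, 4:m1
edges: (3,4,b2)


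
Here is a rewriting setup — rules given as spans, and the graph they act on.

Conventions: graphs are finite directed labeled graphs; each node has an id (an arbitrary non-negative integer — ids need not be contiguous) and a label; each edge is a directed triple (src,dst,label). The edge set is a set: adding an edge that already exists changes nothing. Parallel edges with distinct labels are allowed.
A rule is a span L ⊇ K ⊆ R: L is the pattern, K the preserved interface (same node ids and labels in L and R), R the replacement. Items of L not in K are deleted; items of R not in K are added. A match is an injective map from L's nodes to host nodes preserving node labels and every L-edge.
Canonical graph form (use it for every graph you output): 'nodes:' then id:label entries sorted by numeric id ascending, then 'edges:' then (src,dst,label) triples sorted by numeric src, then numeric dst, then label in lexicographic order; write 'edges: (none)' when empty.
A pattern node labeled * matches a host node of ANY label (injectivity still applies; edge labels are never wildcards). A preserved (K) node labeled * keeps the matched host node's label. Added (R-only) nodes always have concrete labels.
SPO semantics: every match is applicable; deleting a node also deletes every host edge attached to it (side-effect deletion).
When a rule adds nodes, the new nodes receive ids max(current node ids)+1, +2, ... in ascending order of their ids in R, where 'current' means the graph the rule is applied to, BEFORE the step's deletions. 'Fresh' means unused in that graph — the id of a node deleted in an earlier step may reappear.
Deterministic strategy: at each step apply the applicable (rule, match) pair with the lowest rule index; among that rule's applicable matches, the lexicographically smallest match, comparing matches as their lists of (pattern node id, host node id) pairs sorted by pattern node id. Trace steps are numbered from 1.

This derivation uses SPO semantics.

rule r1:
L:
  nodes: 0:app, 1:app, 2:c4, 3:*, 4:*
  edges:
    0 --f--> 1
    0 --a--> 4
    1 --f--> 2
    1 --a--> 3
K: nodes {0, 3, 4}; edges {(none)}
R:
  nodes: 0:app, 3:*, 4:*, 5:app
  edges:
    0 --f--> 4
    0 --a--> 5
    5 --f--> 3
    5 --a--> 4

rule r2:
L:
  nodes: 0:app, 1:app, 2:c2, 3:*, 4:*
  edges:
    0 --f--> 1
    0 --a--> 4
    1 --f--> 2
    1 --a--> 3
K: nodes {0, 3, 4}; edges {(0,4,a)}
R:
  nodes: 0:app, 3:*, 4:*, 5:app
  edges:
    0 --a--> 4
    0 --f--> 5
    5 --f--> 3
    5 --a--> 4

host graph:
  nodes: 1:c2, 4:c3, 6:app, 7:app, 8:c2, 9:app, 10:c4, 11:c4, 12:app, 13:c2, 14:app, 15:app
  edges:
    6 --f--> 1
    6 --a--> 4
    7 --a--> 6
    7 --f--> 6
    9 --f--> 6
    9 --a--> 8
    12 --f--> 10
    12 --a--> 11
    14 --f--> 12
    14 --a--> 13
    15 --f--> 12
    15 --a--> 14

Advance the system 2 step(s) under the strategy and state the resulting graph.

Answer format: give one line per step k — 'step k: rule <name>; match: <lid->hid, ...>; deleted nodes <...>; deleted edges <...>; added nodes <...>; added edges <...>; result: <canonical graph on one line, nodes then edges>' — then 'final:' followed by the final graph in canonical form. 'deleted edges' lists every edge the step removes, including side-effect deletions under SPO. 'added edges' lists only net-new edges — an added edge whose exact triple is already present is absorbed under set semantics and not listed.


step 1: rule r1; match: 0->14, 1->12, 2->10, 3->11, 4->13; deleted nodes 10, 12; deleted edges (12,10,f); (12,11,a); (14,12,f); (14,13,a); (15,12,f); added nodes 16; added edges (14,13,f); (14,16,a); (16,11,f); (16,13,a); result: nodes: 1:c2, 4:c3, 6:app, 7:app, 8:c2, 9:app, 11:c4, 13:c2, 14:app, 15:app, 16:app edges: (6,1,f); (6,4,a); (7,6,a); (7,6,f); (9,6,f); (9,8,a); (14,13,f); (14,16,a); (15,14,a); (16,11,f); (16,13,a)
step 2: rule r2; match: 0->9, 1->6, 2->1, 3->4, 4->8; deleted nodes 1, 6; deleted edges (6,1,f); (6,4,a); (7,6,a); (7,6,f); (9,6,f); added nodes 17; added edges (9,17,f); (17,4,f); (17,8,a); result: nodes: 4:c3, 7:app, 8:c2, 9:app, 11:c4, 13:c2, 14:app, 15:app, 16:app, 17:app edges: (9,8,a); (9,17,f); (14,13,f); (14,16,a); (15,14,a); (16,11,f); (16,13,a); (17,4,f); (17,8,a)
final:
nodes: 4:c3, 7:app, 8:c2, 9:app, 11:c4, 13:c2, 14:app, 15:app, 16:app, 17:app
edges: (9,8,a); (9,17,f); (14,13,f); (14,16,a); (15,14,a); (16,11,f); (16,13,a); (17,4,f); (17,8,a)


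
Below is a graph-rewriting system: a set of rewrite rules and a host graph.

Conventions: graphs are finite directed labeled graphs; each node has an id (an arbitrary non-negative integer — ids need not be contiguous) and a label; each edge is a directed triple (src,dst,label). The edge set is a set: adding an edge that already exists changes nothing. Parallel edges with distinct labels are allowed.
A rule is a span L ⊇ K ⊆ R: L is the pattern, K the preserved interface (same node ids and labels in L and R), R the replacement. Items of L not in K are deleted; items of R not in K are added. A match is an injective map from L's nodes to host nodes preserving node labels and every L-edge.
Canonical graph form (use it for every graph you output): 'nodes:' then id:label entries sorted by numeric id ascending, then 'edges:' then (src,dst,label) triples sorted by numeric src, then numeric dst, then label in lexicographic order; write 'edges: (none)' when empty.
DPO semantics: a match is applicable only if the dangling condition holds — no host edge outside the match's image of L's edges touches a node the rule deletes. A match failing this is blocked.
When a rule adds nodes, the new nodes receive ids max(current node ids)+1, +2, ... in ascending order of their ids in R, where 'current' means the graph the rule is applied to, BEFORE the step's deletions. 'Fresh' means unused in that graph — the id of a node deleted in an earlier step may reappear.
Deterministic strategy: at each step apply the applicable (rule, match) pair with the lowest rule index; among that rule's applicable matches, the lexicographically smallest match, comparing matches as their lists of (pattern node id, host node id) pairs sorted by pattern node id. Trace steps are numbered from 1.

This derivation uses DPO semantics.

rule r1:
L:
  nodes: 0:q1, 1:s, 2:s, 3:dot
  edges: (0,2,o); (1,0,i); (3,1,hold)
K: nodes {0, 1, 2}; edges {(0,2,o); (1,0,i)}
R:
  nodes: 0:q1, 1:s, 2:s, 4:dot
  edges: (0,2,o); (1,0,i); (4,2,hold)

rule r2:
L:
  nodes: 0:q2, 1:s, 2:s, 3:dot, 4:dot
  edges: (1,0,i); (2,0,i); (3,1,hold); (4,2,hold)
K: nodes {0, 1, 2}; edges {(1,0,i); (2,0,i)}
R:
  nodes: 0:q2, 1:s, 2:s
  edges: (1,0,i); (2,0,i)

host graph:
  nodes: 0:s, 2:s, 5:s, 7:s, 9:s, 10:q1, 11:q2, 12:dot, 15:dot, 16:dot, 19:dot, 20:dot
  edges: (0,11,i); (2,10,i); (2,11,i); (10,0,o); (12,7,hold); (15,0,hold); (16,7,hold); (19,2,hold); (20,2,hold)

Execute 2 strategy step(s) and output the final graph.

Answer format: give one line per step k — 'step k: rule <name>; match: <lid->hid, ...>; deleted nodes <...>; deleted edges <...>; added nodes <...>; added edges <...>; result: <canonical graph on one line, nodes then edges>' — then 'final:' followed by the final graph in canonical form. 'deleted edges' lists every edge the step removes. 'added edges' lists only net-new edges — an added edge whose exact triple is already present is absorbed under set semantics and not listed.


step 1: rule r1; match: 0->10, 1->2, 2->0, 3->19; deleted nodes 19; deleted edges (19,2,hold); added nodes 21; added edges (21,0,hold); result: nodes: 0:s, 2:s, 5:s, 7:s, 9:s, 10:q1, 11:q2, 12:dot, 15:dot, 16:dot, 20:dot, 21:dot edges: (0,11,i); (2,10,i); (2,11,i); (10,0,o); (12,7,hold); (15,0,hold); (16,7,hold); (20,2,hold); (21,0,hold)
step 2: rule r1; match: 0->10, 1->2, 2->0, 3->20; deleted nodes 20; deleted edges (20,2,hold); added nodes 22; added edges (22,0,hold); result: nodes: 0:s, 2:s, 5:s, 7:s, 9:s, 10:q1, 11:q2, 12:dot, 15:dot, 16:dot, 21:dot, 22:dot edges: (0,11,i); (2,10,i); (2,11,i); (10,0,o); (12,7,hold); (15,0,hold); (16,7,hold); (21,0,hold); (22,0,hold)
final:
nodes: 0:s, 2:s, 5:s, 7:s, 9:s, 10:q1, 11:q2, 12:dot, 15:dot, 16:dot, 21:dot, 22:dot
edges: (0,11,i); (2,10,i); (2,11,i); (10,0,o); (12,7,hold); (15,0,hold); (16,7,hold); (21,0,hold); (22,0,hold)
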